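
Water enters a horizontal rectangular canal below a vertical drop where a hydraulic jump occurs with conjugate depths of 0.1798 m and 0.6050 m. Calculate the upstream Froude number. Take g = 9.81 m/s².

For a rectangular channel the momentum equation gives q² = ½·g·y₁·y₂·(y₁ + y₂) = ½×9.81×0.1798×0.6050×0.7848 = 0.4187.
q = √0.4187 = 0.6471 m²/s.
V₁ = q/y₁ = 3.599 m/s; Fr₁ = V₁/√(g·y₁) = 2.710.

Fr₁ = 2.710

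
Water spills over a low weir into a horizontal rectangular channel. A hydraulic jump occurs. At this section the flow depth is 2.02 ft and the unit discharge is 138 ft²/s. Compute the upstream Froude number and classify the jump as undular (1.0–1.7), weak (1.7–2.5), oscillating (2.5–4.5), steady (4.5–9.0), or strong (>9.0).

Fr₁ = 8.47; steady jump

V₁ = q/y₁ = 138/2.02 = 68.3 ft/s. Fr₁ = V₁/√(g·y₁) = 68.3/√(32.2×2.02) = 8.47.
Fr₁ = 8.47 lies in the steady range.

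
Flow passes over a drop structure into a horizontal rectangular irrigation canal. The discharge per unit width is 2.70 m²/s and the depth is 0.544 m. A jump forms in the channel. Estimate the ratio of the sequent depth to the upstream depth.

y₂/y₁ = 2.58

V₁ = q/y₁ = 2.70/0.544 = 4.96 m/s. Fr₁ = V₁/√(g·y₁) = 4.96/√(9.81×0.544) = 2.15.
From the momentum equation for a rectangular channel, y₂/y₁ = ½[√(1 + 8Fr₁²) − 1] = ½[√37.93 − 1] = 2.58.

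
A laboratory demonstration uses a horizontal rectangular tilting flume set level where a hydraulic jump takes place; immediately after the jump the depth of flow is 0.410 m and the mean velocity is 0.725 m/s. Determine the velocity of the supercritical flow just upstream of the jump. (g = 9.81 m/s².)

V₁ = 3.37 m/s

Fr₂ = V₂/√(g·y₂) = 0.725/√(9.81×0.410) = 0.362.
Since the conjugate-depth ratio holds either way, y₁/y₂ = ½[√(1 + 8Fr₂²) − 1] = ½[√2.045 − 1] = 0.215.
y₁ = 0.215 × 0.410 = 0.0882 m.
V₁ = q/y₁ = 0.297/0.0882 = 3.37 m/s.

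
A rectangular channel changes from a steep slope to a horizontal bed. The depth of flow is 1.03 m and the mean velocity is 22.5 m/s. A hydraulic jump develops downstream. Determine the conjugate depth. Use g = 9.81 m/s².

y₂ = 9.81 m

Fr₁ = V₁/√(g·y₁) = 22.5/√(9.81×1.03) = 7.08.
By Bélanger, y₂/y₁ = ½[√(1 + 8Fr₁²) − 1] = ½[√401.8 − 1] = 9.52.
y₂ = 9.52 × 1.03 = 9.81 m.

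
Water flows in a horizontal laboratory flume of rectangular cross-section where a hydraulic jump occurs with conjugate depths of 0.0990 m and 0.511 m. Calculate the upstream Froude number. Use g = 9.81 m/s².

For a rectangular channel the momentum equation gives q² = ½·g·y₁·y₂·(y₁ + y₂) = ½×9.81×0.0990×0.511×0.610 = 0.151.
q = √0.151 = 0.389 m²/s.
V₁ = q/y₁ = 3.93 m/s; Fr₁ = V₁/√(g·y₁) = 3.99.

Fr₁ = 3.99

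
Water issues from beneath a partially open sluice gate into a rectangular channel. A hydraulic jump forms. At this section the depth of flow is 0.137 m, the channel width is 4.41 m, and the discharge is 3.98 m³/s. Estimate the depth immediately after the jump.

y₂ = 1.03 m

q = Q/b = 3.98/4.41 = 0.902 m²/s; V₁ = q/y₁ = 6.59 m/s. Fr₁ = V₁/√(g·y₁) = 5.68.
Conjugate-depth relation: y₂/y₁ = ½[√(1 + 8Fr₁²) − 1] = ½[√259.3 − 1] = 7.55.
y₂ = 7.55 × 0.137 = 1.03 m.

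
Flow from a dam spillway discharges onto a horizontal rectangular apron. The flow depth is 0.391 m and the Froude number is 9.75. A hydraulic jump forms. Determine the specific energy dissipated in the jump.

Fr₁ = 9.75 (given).
Bélanger equation: y₂/y₁ = ½[√(1 + 8Fr₁²) − 1] = ½[√761.5 − 1] = 13.3.
y₂ = 13.3 × 0.391 = 5.20 m.
V₁ = Fr₁·√(g·y₁) = 9.75×√(9.81×0.391) = 19.1 m/s; q = V₁·y₁ = 7.47 m²/s. V₂ = q/y₂ = 7.47/5.20 = 1.44 m/s. E₁ = y₁ + V₁²/2g = 19.0 m; E₂ = y₂ + V₂²/2g = 5.30 m. ΔE = E₁ − E₂ = 13.7 m.

ΔE = 13.7 m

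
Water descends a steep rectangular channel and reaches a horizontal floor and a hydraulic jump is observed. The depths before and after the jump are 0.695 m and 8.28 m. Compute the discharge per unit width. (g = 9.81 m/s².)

For a rectangular channel the momentum equation gives q² = ½·g·y₁·y₂·(y₁ + y₂) = ½×9.81×0.695×8.28×8.97 = 253.
q = √253 = 15.9 m²/s.

q = 15.9 m²/s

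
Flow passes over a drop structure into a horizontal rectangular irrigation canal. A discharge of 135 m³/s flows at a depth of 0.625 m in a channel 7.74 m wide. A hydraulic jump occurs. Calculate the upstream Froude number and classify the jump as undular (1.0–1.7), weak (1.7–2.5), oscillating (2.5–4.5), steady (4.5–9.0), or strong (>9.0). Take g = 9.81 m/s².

q = Q/b = 135/7.74 = 17.4 m²/s; V₁ = q/y₁ = 27.9 m/s. Fr₁ = V₁/√(g·y₁) = 11.3.
Fr₁ = 11.3 lies in the strong range.

Fr₁ = 11.3; strong jump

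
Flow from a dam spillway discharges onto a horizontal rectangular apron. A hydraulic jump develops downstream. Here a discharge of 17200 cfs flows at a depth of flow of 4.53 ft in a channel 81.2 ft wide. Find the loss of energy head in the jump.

q = Q/b = 17200/81.2 = 212 ft²/s; V₁ = q/y₁ = 46.8 ft/s. Fr₁ = V₁/√(g·y₁) = 3.87.
Conjugate-depth relation: y₂/y₁ = ½[√(1 + 8Fr₁²) − 1] = ½[√120.9 − 1] = 5.00.
y₂ = 5.00 × 4.53 = 22.6 ft.
Head loss: ΔE = (y₂ − y₁)³/(4y₁y₂) = (22.6 − 4.53)³/(4×4.53×22.6) = 5941/410 = 14.5 ft.

ΔE = 14.5 ft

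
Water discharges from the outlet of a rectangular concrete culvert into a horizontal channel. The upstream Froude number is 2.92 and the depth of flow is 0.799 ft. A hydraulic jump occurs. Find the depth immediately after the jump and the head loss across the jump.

y₂ = 2.92 ft; ΔE = 1.03 ft

Fr₁ = 2.92 (given).
Sequent-depth ratio: y₂/y₁ = ½[√(1 + 8Fr₁²) − 1] = ½[√69.21 − 1] = 3.66.
y₂ = 3.66 × 0.799 = 2.92 ft.
V₁ = Fr₁·√(g·y₁) = 2.92×√(32.2×0.799) = 14.8 ft/s; q = V₁·y₁ = 11.8 ft²/s. V₂ = q/y₂ = 11.8/2.92 = 4.05 ft/s. E₁ = y₁ + V₁²/2g = 4.21 ft; E₂ = y₂ + V₂²/2g = 3.18 ft. ΔE = E₁ − E₂ = 1.03 ft.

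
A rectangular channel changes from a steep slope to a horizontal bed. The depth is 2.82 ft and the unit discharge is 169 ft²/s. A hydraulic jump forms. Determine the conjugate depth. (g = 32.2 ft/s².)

y₂ = 23.7 ft

V₁ = q/y₁ = 169/2.82 = 59.9 ft/s. Fr₁ = V₁/√(g·y₁) = 59.9/√(32.2×2.82) = 6.29.
By Bélanger, y₂/y₁ = ½[√(1 + 8Fr₁²) − 1] = ½[√317.4 − 1] = 8.41.
y₂ = 8.41 × 2.82 = 23.7 ft.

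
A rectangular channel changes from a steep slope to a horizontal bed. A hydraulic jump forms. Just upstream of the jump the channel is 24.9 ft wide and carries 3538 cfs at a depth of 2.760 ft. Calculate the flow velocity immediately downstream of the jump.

V₂ = 7.112 ft/s

q = Q/b = 3538/24.9 = 142.1 ft²/s; V₁ = q/y₁ = 51.48 ft/s. Fr₁ = V₁/√(g·y₁) = 5.461.
By Bélanger, y₂/y₁ = ½[√(1 + 8Fr₁²) − 1] = ½[√239.57 − 1] = 7.239.
y₂ = 7.239 × 2.760 = 19.98 ft.
V₂ = q/y₂ = 142.1/19.98 = 7.112 ft/s.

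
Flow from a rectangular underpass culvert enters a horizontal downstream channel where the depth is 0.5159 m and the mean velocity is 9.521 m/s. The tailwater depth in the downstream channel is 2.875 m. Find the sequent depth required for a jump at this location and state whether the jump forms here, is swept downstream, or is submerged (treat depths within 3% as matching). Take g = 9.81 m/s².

y₂ = 2.841 m; the jump forms here

Fr₁ = V₁/√(g·y₁) = 9.521/√(9.81×0.5159) = 4.232.
By Bélanger, y₂/y₁ = ½[√(1 + 8Fr₁²) − 1] = ½[√144.29 − 1] = 5.506.
y₂ = 5.506 × 0.5159 = 2.841 m.
Tailwater y_tw = 2.875 m: y_tw ≈ y₂, so the jump forms here.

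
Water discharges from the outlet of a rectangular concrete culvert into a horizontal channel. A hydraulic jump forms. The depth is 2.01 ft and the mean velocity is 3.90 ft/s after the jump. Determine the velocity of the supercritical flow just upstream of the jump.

V₁ = 11.2 ft/s

Fr₂ = V₂/√(g·y₂) = 3.90/√(32.2×2.01) = 0.485.
The Bélanger relation is symmetric: y₁/y₂ = ½[√(1 + 8Fr₂²) − 1] = ½[√2.880 − 1] = 0.349.
y₁ = 0.349 × 2.01 = 0.701 ft.
V₁ = q/y₁ = 7.84/0.701 = 11.2 ft/s.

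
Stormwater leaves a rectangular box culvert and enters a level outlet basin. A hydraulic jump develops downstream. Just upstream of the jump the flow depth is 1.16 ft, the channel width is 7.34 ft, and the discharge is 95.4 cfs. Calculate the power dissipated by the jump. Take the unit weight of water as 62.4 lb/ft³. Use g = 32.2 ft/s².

q = Q/b = 95.4/7.34 = 13.0 ft²/s; V₁ = q/y₁ = 11.2 ft/s. Fr₁ = V₁/√(g·y₁) = 1.83.
Sequent-depth ratio: y₂/y₁ = ½[√(1 + 8Fr₁²) − 1] = ½[√27.89 − 1] = 2.14.
y₂ = 2.14 × 1.16 = 2.48 ft.
Head loss: ΔE = (y₂ − y₁)³/(4y₁y₂) = (2.48 − 1.16)³/(4×1.16×2.48) = 2.32/11.5 = 0.201 ft.
P = γ·Q·ΔE/550 = 62.4 × 95.4 × 0.201 / 550 = 2.18 hp.

P = 2.18 hp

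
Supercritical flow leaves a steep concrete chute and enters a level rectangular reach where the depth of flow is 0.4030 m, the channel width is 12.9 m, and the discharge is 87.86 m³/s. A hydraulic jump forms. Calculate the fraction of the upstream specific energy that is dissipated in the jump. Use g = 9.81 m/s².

ΔE/E₁ = 0.682 (68.2%)

q = Q/b = 87.86/12.9 = 6.811 m²/s; V₁ = q/y₁ = 16.90 m/s. Fr₁ = V₁/√(g·y₁) = 8.500.
Bélanger equation: y₂/y₁ = ½[√(1 + 8Fr₁²) − 1] = ½[√578.97 − 1] = 11.53.
y₂ = 11.53 × 0.4030 = 4.647 m.
E₁ = y₁ + V₁²/2g = 14.96 m. ΔE = (y₂ − y₁)³/(4y₁y₂) = 10.20 m. ΔE/E₁ = 10.20/14.96 = 0.682.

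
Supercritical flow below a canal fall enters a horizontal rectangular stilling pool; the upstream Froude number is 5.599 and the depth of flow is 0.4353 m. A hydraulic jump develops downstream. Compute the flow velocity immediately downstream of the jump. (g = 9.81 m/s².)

Fr₁ = 5.599 (given).
Sequent-depth ratio: y₂/y₁ = ½[√(1 + 8Fr₁²) − 1] = ½[√251.79 − 1] = 7.434.
y₂ = 7.434 × 0.4353 = 3.236 m.
V₁ = Fr₁·√(g·y₁) = 5.599×√(9.81×0.4353) = 11.57 m/s; q = V₁·y₁ = 5.036 m²/s.
V₂ = q/y₂ = 5.036/3.236 = 1.556 m/s.

V₂ = 1.556 m/s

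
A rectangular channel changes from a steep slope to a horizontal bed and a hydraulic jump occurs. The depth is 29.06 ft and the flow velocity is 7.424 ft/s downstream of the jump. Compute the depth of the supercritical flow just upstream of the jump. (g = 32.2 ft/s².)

y₁ = 3.094 ft

Fr₂ = V₂/√(g·y₂) = 7.424/√(32.2×29.06) = 0.2427.
Applying the sequent-depth relation in reverse, y₁/y₂ = ½[√(1 + 8Fr₂²) − 1] = ½[√1.4712 − 1] = 0.1065.
y₁ = 0.1065 × 29.06 = 3.094 ft.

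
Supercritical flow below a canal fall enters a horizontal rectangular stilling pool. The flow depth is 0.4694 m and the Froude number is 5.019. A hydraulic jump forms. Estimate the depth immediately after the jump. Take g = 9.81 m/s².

y₂ = 3.105 m

Fr₁ = 5.019 (given).
Bélanger equation: y₂/y₁ = ½[√(1 + 8Fr₁²) − 1] = ½[√202.52 − 1] = 6.616.
y₂ = 6.616 × 0.4694 = 3.105 m.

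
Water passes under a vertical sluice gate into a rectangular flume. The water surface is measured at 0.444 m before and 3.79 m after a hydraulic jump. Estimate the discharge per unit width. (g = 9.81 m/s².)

q = 5.91 m²/s

For a rectangular channel the momentum equation gives q² = ½·g·y₁·y₂·(y₁ + y₂) = ½×9.81×0.444×3.79×4.23 = 34.9.
q = √34.9 = 5.91 m²/s.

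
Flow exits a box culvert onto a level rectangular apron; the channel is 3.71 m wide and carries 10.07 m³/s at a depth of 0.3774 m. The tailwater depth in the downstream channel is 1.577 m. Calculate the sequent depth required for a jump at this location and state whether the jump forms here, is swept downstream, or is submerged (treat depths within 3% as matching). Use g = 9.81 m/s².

y₂ = 1.815 m; the jump is swept downstream

q = Q/b = 10.07/3.71 = 2.714 m²/s; V₁ = q/y₁ = 7.192 m/s. Fr₁ = V₁/√(g·y₁) = 3.738.
Sequent-depth ratio: y₂/y₁ = ½[√(1 + 8Fr₁²) − 1] = ½[√112.77 − 1] = 4.810.
y₂ = 4.810 × 0.3774 = 1.815 m.
Tailwater y_tw = 1.577 m: y_tw < y₂, so the jump is swept downstream.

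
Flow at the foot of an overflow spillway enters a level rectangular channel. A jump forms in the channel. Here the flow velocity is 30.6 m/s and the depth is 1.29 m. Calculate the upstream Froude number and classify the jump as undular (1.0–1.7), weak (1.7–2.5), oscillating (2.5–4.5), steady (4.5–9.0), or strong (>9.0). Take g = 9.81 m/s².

Fr₁ = 8.60; steady jump

Fr₁ = V₁/√(g·y₁) = 30.6/√(9.81×1.29) = 8.60.
Fr₁ = 8.60 lies in the steady range.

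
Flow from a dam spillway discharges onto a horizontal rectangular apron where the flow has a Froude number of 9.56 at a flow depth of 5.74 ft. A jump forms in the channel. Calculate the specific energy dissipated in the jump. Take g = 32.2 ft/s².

Fr₁ = 9.56 (given).
Sequent-depth ratio: y₂/y₁ = ½[√(1 + 8Fr₁²) − 1] = ½[√732.1 − 1] = 13.0.
y₂ = 13.0 × 5.74 = 74.8 ft.
Head loss: ΔE = (y₂ − y₁)³/(4y₁y₂) = (74.8 − 5.74)³/(4×5.74×74.8) = 329183/1717 = 192 ft.

ΔE = 192 ft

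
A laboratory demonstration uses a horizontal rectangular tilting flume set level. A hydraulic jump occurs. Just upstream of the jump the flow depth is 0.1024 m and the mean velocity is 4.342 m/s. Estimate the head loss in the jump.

Fr₁ = V₁/√(g·y₁) = 4.342/√(9.81×0.1024) = 4.332.
Bélanger equation: y₂/y₁ = ½[√(1 + 8Fr₁²) − 1] = ½[√151.14 − 1] = 5.647.
y₂ = 5.647 × 0.1024 = 0.5783 m.
Head loss: ΔE = (y₂ − y₁)³/(4y₁y₂) = (0.5783 − 0.1024)³/(4×0.1024×0.5783) = 0.1077/0.2369 = 0.4549 m.

ΔE = 0.4549 m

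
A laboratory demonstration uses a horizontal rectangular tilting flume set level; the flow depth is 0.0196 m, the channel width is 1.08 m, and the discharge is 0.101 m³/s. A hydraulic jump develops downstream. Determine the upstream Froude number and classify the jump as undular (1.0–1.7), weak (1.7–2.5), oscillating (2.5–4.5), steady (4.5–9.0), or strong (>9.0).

q = Q/b = 0.101/1.08 = 0.0935 m²/s; V₁ = q/y₁ = 4.77 m/s. Fr₁ = V₁/√(g·y₁) = 10.9.
Fr₁ = 10.9 lies in the strong range.

Fr₁ = 10.9; strong jump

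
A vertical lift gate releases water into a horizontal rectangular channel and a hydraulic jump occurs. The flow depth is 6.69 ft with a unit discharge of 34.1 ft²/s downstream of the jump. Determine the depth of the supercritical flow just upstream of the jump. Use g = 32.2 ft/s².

V₂ = q/y₂ = 34.1/6.69 = 5.10 ft/s; Fr₂ = V₂/√(g·y₂) = 0.347.
The Bélanger relation is symmetric: y₁/y₂ = ½[√(1 + 8Fr₂²) − 1] = ½[√1.965 − 1] = 0.201.
y₁ = 0.201 × 6.69 = 1.34 ft.

y₁ = 1.34 ft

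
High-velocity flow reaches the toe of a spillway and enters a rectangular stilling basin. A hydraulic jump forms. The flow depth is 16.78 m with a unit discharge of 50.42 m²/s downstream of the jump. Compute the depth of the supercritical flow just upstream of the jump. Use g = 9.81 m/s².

V₂ = q/y₂ = 50.42/16.78 = 3.005 m/s; Fr₂ = V₂/√(g·y₂) = 0.2342.
Since the conjugate-depth ratio holds either way, y₁/y₂ = ½[√(1 + 8Fr₂²) − 1] = ½[√1.4388 − 1] = 0.09975.
y₁ = 0.09975 × 16.78 = 1.674 m.

y₁ = 1.674 m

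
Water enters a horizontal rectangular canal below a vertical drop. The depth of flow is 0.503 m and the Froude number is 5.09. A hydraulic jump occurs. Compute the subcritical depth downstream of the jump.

y₂ = 3.38 m

Fr₁ = 5.09 (given).
Bélanger equation: y₂/y₁ = ½[√(1 + 8Fr₁²) − 1] = ½[√208.3 − 1] = 6.72.
y₂ = 6.72 × 0.503 = 3.38 m.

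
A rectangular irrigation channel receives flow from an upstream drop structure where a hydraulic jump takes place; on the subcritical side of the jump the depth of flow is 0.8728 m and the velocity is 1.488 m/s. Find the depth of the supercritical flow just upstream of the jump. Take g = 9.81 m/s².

Fr₂ = V₂/√(g·y₂) = 1.488/√(9.81×0.8728) = 0.5085.
From the momentum equation (using Fr₂), y₁/y₂ = ½[√(1 + 8Fr₂²) − 1] = ½[√3.0688 − 1] = 0.3759.
y₁ = 0.3759 × 0.8728 = 0.3281 m.

y₁ = 0.3281 m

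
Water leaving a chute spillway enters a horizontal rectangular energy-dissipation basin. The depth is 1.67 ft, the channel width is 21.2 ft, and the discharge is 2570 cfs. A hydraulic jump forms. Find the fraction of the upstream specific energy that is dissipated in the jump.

ΔE/E₁ = 0.724 (72.4%)

q = Q/b = 2570/21.2 = 121 ft²/s; V₁ = q/y₁ = 72.6 ft/s. Fr₁ = V₁/√(g·y₁) = 9.90.
From the momentum equation for a rectangular channel, y₂/y₁ = ½[√(1 + 8Fr₁²) − 1] = ½[√784.9 − 1] = 13.5.
y₂ = 13.5 × 1.67 = 22.6 ft.
E₁ = y₁ + V₁²/2g = 83.5 ft. ΔE = (y₂ − y₁)³/(4y₁y₂) = 60.5 ft. ΔE/E₁ = 60.5/83.5 = 0.724.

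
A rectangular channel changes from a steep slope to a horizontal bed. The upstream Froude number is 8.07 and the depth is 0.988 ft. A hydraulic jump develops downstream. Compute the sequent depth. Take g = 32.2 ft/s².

Fr₁ = 8.07 (given).
Sequent-depth ratio: y₂/y₁ = ½[√(1 + 8Fr₁²) − 1] = ½[√522.0 − 1] = 10.9.
y₂ = 10.9 × 0.988 = 10.8 ft.

y₂ = 10.8 ft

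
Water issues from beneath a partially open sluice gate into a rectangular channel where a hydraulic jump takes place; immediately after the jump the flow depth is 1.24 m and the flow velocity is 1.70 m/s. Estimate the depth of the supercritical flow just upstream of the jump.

y₁ = 0.436 m

Fr₂ = V₂/√(g·y₂) = 1.70/√(9.81×1.24) = 0.487.
Applying the sequent-depth relation in reverse, y₁/y₂ = ½[√(1 + 8Fr₂²) − 1] = ½[√2.901 − 1] = 0.352.
y₁ = 0.352 × 1.24 = 0.436 m.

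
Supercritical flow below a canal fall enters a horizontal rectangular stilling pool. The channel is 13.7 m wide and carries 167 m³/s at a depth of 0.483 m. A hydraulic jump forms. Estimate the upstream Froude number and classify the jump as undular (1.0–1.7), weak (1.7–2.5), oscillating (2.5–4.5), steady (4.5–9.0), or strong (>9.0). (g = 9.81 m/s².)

q = Q/b = 167/13.7 = 12.2 m²/s; V₁ = q/y₁ = 25.2 m/s. Fr₁ = V₁/√(g·y₁) = 11.6.
Fr₁ = 11.6 lies in the strong range.

Fr₁ = 11.6; strong jump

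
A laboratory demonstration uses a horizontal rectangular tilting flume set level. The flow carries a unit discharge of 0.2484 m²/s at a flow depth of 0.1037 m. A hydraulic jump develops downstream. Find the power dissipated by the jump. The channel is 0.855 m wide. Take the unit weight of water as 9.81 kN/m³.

P = 0.1271 kW

V₁ = q/y₁ = 0.2484/0.1037 = 2.395 m/s. Fr₁ = V₁/√(g·y₁) = 2.395/√(9.81×0.1037) = 2.375.
From the momentum equation for a rectangular channel, y₂/y₁ = ½[√(1 + 8Fr₁²) − 1] = ½[√46.122 − 1] = 2.896.
y₂ = 2.896 × 0.1037 = 0.3003 m.
V₂ = q/y₂ = 0.2484/0.3003 = 0.8272 m/s. E₁ = y₁ + V₁²/2g = 0.3961 m; E₂ = y₂ + V₂²/2g = 0.3352 m. ΔE = E₁ − E₂ = 0.06099 m.
Q = q·b = 0.2484 × 0.855 = 0.2124 m³/s. P = γ·Q·ΔE = 9.81 × 0.2124 × 0.06099 = 0.1271 kW.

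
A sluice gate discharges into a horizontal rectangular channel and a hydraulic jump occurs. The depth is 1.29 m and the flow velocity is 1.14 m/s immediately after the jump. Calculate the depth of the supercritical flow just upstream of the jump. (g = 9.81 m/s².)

y₁ = 0.226 m

Fr₂ = V₂/√(g·y₂) = 1.14/√(9.81×1.29) = 0.320.
The Bélanger relation is symmetric: y₁/y₂ = ½[√(1 + 8Fr₂²) − 1] = ½[√1.822 − 1] = 0.175.
y₁ = 0.175 × 1.29 = 0.226 m.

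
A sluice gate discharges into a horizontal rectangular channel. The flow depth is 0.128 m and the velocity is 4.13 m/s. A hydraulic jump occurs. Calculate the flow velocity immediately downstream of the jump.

Fr₁ = V₁/√(g·y₁) = 4.13/√(9.81×0.128) = 3.69.
From the momentum equation for a rectangular channel, y₂/y₁ = ½[√(1 + 8Fr₁²) − 1] = ½[√109.7 − 1] = 4.74.
y₂ = 4.74 × 0.128 = 0.606 m.
q = V₁·y₁ = 4.13 × 0.128 = 0.529 m²/s.
V₂ = q/y₂ = 0.529/0.606 = 0.872 m/s.

V₂ = 0.872 m/s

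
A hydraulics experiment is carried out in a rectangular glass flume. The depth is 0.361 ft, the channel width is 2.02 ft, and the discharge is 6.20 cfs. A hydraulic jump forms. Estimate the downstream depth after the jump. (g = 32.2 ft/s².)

q = Q/b = 6.20/2.02 = 3.07 ft²/s; V₁ = q/y₁ = 8.50 ft/s. Fr₁ = V₁/√(g·y₁) = 2.49.
Sequent-depth ratio: y₂/y₁ = ½[√(1 + 8Fr₁²) − 1] = ½[√50.75 − 1] = 3.06.
y₂ = 3.06 × 0.361 = 1.11 ft.

y₂ = 1.11 ft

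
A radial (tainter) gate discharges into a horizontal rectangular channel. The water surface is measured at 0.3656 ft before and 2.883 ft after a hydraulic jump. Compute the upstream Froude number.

Fr₁ = 5.919

For a rectangular channel the momentum equation gives q² = ½·g·y₁·y₂·(y₁ + y₂) = ½×32.2×0.3656×2.883×3.249 = 55.13.
q = √55.13 = 7.425 ft²/s.
V₁ = q/y₁ = 20.31 ft/s; Fr₁ = V₁/√(g·y₁) = 5.919.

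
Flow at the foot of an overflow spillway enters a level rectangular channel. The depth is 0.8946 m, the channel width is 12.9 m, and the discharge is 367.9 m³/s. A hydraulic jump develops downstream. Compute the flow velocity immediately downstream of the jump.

q = Q/b = 367.9/12.9 = 28.52 m²/s; V₁ = q/y₁ = 31.88 m/s. Fr₁ = V₁/√(g·y₁) = 10.76.
Bélanger equation: y₂/y₁ = ½[√(1 + 8Fr₁²) − 1] = ½[√927.43 − 1] = 14.73.
y₂ = 14.73 × 0.8946 = 13.17 m.
V₂ = q/y₂ = 28.52/13.17 = 2.165 m/s.

V₂ = 2.165 m/s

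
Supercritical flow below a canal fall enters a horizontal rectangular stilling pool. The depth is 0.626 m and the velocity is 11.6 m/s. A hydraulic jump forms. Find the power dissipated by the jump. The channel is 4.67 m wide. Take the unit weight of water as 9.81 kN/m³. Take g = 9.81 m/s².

P = 1151 kW

Fr₁ = V₁/√(g·y₁) = 11.6/√(9.81×0.626) = 4.68.
Sequent-depth ratio: y₂/y₁ = ½[√(1 + 8Fr₁²) − 1] = ½[√176.3 − 1] = 6.14.
y₂ = 6.14 × 0.626 = 3.84 m.
Head loss: ΔE = (y₂ − y₁)³/(4y₁y₂) = (3.84 − 0.626)³/(4×0.626×3.84) = 33.3/9.62 = 3.46 m.
q = V₁·y₁ = 11.6 × 0.626 = 7.26 m²/s. Q = q·b = 7.26 × 4.67 = 33.9 m³/s. P = γ·Q·ΔE = 9.81 × 33.9 × 3.46 = 1151 kW.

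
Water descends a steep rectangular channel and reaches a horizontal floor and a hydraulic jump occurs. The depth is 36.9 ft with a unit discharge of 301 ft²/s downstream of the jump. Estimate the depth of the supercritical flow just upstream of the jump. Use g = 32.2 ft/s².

V₂ = q/y₂ = 301/36.9 = 8.16 ft/s; Fr₂ = V₂/√(g·y₂) = 0.237.
Since the conjugate-depth ratio holds either way, y₁/y₂ = ½[√(1 + 8Fr₂²) − 1] = ½[√1.448 − 1] = 0.102.
y₁ = 0.102 × 36.9 = 3.75 ft.

y₁ = 3.75 ft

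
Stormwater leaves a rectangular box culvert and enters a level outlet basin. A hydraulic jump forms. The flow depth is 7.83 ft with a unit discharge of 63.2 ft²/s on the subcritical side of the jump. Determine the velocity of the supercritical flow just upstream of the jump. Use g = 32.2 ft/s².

V₂ = q/y₂ = 63.2/7.83 = 8.07 ft/s; Fr₂ = V₂/√(g·y₂) = 0.508.
The Bélanger relation is symmetric: y₁/y₂ = ½[√(1 + 8Fr₂²) − 1] = ½[√3.067 − 1] = 0.376.
y₁ = 0.376 × 7.83 = 2.94 ft.
V₁ = q/y₁ = 63.2/2.94 = 21.5 ft/s.

V₁ = 21.5 ft/s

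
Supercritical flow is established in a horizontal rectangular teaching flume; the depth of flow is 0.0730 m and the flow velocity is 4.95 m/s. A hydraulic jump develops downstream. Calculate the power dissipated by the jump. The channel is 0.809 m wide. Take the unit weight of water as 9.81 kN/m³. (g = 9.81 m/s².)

P = 2.10 kW

Fr₁ = V₁/√(g·y₁) = 4.95/√(9.81×0.0730) = 5.85.
Sequent-depth ratio: y₂/y₁ = ½[√(1 + 8Fr₁²) − 1] = ½[√274.7 − 1] = 7.79.
y₂ = 7.79 × 0.0730 = 0.568 m.
Head loss: ΔE = (y₂ − y₁)³/(4y₁y₂) = (0.568 − 0.0730)³/(4×0.0730×0.568) = 0.122/0.166 = 0.733 m.
q = V₁·y₁ = 4.95 × 0.0730 = 0.361 m²/s. Q = q·b = 0.361 × 0.809 = 0.292 m³/s. P = γ·Q·ΔE = 9.81 × 0.292 × 0.733 = 2.10 kW.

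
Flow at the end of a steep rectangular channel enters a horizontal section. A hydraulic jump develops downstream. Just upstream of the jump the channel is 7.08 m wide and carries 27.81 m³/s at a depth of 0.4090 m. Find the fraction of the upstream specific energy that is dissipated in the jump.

ΔE/E₁ = 0.473 (47.3%)

q = Q/b = 27.81/7.08 = 3.928 m²/s; V₁ = q/y₁ = 9.604 m/s. Fr₁ = V₁/√(g·y₁) = 4.795.
By Bélanger, y₂/y₁ = ½[√(1 + 8Fr₁²) − 1] = ½[√184.90 − 1] = 6.299.
y₂ = 6.299 × 0.4090 = 2.576 m.
E₁ = y₁ + V₁²/2g = 5.110 m. ΔE = (y₂ − y₁)³/(4y₁y₂) = 2.415 m. ΔE/E₁ = 2.415/5.110 = 0.473.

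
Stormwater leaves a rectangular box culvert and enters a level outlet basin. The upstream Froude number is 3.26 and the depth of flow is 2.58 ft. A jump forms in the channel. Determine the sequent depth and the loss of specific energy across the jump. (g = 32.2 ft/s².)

y₂ = 10.7 ft; ΔE = 4.81 ft

Fr₁ = 3.26 (given).
Sequent-depth ratio: y₂/y₁ = ½[√(1 + 8Fr₁²) − 1] = ½[√86.02 − 1] = 4.14.
y₂ = 4.14 × 2.58 = 10.7 ft.
V₁ = Fr₁·√(g·y₁) = 3.26×√(32.2×2.58) = 29.7 ft/s; q = V₁·y₁ = 76.7 ft²/s. V₂ = q/y₂ = 76.7/10.7 = 7.18 ft/s. E₁ = y₁ + V₁²/2g = 16.3 ft; E₂ = y₂ + V₂²/2g = 11.5 ft. ΔE = E₁ − E₂ = 4.81 ft.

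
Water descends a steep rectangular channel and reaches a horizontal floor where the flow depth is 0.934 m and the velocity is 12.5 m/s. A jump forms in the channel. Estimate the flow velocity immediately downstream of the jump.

V₂ = 2.33 m/s

Fr₁ = V₁/√(g·y₁) = 12.5/√(9.81×0.934) = 4.13.
From the momentum equation for a rectangular channel, y₂/y₁ = ½[√(1 + 8Fr₁²) − 1] = ½[√137.4 − 1] = 5.36.
y₂ = 5.36 × 0.934 = 5.01 m.
q = V₁·y₁ = 12.5 × 0.934 = 11.7 m²/s.
V₂ = q/y₂ = 11.7/5.01 = 2.33 m/s.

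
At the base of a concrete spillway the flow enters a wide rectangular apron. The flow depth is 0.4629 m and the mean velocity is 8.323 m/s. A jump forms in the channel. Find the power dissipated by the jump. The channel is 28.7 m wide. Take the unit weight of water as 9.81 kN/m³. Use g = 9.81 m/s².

P = 1648 kW

Fr₁ = V₁/√(g·y₁) = 8.323/√(9.81×0.4629) = 3.906.
By Bélanger, y₂/y₁ = ½[√(1 + 8Fr₁²) − 1] = ½[√123.04 − 1] = 5.046.
y₂ = 5.046 × 0.4629 = 2.336 m.
q = V₁·y₁ = 8.323 × 0.4629 = 3.853 m²/s. V₂ = q/y₂ = 3.853/2.336 = 1.649 m/s. E₁ = y₁ + V₁²/2g = 3.994 m; E₂ = y₂ + V₂²/2g = 2.475 m. ΔE = E₁ − E₂ = 1.519 m.
Q = q·b = 3.853 × 28.7 = 110.6 m³/s. P = γ·Q·ΔE = 9.81 × 110.6 × 1.519 = 1648 kW.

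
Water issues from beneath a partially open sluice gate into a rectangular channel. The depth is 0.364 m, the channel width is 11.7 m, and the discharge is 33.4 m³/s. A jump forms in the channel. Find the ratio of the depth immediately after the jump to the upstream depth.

y₂/y₁ = 5.39

q = Q/b = 33.4/11.7 = 2.85 m²/s; V₁ = q/y₁ = 7.84 m/s. Fr₁ = V₁/√(g·y₁) = 4.15.
Conjugate-depth relation: y₂/y₁ = ½[√(1 + 8Fr₁²) − 1] = ½[√138.8 − 1] = 5.39.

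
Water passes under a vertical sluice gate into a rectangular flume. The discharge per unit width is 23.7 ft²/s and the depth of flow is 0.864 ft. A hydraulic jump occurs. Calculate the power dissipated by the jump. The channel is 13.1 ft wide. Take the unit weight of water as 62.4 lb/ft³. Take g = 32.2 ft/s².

P = 224 hp

V₁ = q/y₁ = 23.7/0.864 = 27.4 ft/s. Fr₁ = V₁/√(g·y₁) = 27.4/√(32.2×0.864) = 5.20.
From the momentum equation for a rectangular channel, y₂/y₁ = ½[√(1 + 8Fr₁²) − 1] = ½[√217.4 − 1] = 6.87.
y₂ = 6.87 × 0.864 = 5.94 ft.
V₂ = q/y₂ = 23.7/5.94 = 3.99 ft/s. E₁ = y₁ + V₁²/2g = 12.5 ft; E₂ = y₂ + V₂²/2g = 6.18 ft. ΔE = E₁ − E₂ = 6.36 ft.
Q = q·b = 23.7 × 13.1 = 310 cfs. P = γ·Q·ΔE/550 = 62.4 × 310 × 6.36 / 550 = 224 hp.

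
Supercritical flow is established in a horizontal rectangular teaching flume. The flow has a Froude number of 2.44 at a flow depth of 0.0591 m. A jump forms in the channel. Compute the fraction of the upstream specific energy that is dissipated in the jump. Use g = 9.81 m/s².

Fr₁ = 2.44 (given).
Sequent-depth ratio: y₂/y₁ = ½[√(1 + 8Fr₁²) − 1] = ½[√48.63 − 1] = 2.99.
y₂ = 2.99 × 0.0591 = 0.177 m.
E₁ = y₁(1 + Fr₁²/2) = 0.0591×(1 + 2.44²/2) = 0.235 m. ΔE = (y₂ − y₁)³/(4y₁y₂) = 0.0388 m. ΔE/E₁ = 0.0388/0.235 = 0.165.

ΔE/E₁ = 0.165 (16.5%)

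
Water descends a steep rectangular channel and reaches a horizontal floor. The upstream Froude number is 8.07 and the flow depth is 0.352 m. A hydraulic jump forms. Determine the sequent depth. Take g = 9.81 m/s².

Fr₁ = 8.07 (given).
From the momentum equation for a rectangular channel, y₂/y₁ = ½[√(1 + 8Fr₁²) − 1] = ½[√522.0 − 1] = 10.9.
y₂ = 10.9 × 0.352 = 3.85 m.

y₂ = 3.85 m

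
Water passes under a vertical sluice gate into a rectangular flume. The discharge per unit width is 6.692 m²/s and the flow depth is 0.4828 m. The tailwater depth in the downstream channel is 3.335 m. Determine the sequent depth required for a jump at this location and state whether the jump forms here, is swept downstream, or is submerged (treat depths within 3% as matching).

y₂ = 4.114 m; the jump is swept downstream

V₁ = q/y₁ = 6.692/0.4828 = 13.86 m/s. Fr₁ = V₁/√(g·y₁) = 13.86/√(9.81×0.4828) = 6.369.
Conjugate-depth relation: y₂/y₁ = ½[√(1 + 8Fr₁²) − 1] = ½[√325.51 − 1] = 8.521.
y₂ = 8.521 × 0.4828 = 4.114 m.
Tailwater y_tw = 3.335 m: y_tw < y₂, so the jump is swept downstream.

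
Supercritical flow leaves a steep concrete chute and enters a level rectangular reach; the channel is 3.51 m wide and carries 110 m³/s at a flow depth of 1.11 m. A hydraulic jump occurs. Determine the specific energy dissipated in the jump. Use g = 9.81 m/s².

q = Q/b = 110/3.51 = 31.3 m²/s; V₁ = q/y₁ = 28.2 m/s. Fr₁ = V₁/√(g·y₁) = 8.56.
Bélanger equation: y₂/y₁ = ½[√(1 + 8Fr₁²) − 1] = ½[√586.6 − 1] = 11.6.
y₂ = 11.6 × 1.11 = 12.9 m.
Head loss: ΔE = (y₂ − y₁)³/(4y₁y₂) = (12.9 − 1.11)³/(4×1.11×12.9) = 1634/57.2 = 28.5 m.

ΔE = 28.5 m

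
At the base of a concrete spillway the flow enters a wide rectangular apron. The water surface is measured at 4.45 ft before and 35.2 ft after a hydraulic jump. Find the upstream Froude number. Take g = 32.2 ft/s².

For a rectangular channel the momentum equation gives q² = ½·g·y₁·y₂·(y₁ + y₂) = ½×32.2×4.45×35.2×39.7 = 99993.
q = √99993 = 316 ft²/s.
V₁ = q/y₁ = 71.1 ft/s; Fr₁ = V₁/√(g·y₁) = 5.94.

Fr₁ = 5.94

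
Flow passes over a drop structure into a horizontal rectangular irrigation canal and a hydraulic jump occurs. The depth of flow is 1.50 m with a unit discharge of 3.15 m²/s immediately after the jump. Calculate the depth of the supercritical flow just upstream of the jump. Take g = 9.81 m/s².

V₂ = q/y₂ = 3.15/1.50 = 2.10 m/s; Fr₂ = V₂/√(g·y₂) = 0.547.
From the momentum equation (using Fr₂), y₁/y₂ = ½[√(1 + 8Fr₂²) − 1] = ½[√3.398 − 1] = 0.422.
y₁ = 0.422 × 1.50 = 0.632 m.

y₁ = 0.632 m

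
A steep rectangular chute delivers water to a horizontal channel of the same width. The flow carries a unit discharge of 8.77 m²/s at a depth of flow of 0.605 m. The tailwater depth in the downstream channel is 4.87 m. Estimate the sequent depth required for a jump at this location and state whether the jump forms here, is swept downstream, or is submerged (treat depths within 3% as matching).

V₁ = q/y₁ = 8.77/0.605 = 14.5 m/s. Fr₁ = V₁/√(g·y₁) = 14.5/√(9.81×0.605) = 5.95.
Conjugate-depth relation: y₂/y₁ = ½[√(1 + 8Fr₁²) − 1] = ½[√284.2 − 1] = 7.93.
y₂ = 7.93 × 0.605 = 4.80 m.
Tailwater y_tw = 4.87 m: y_tw ≈ y₂, so the jump forms here.

y₂ = 4.80 m; the jump forms here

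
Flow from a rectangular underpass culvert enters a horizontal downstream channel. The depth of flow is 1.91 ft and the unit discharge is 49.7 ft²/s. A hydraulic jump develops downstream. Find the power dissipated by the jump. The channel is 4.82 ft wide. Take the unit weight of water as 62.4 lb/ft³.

P = 103 hp

V₁ = q/y₁ = 49.7/1.91 = 26.0 ft/s. Fr₁ = V₁/√(g·y₁) = 26.0/√(32.2×1.91) = 3.32.
Bélanger equation: y₂/y₁ = ½[√(1 + 8Fr₁²) − 1] = ½[√89.07 − 1] = 4.22.
y₂ = 4.22 × 1.91 = 8.06 ft.
Head loss: ΔE = (y₂ − y₁)³/(4y₁y₂) = (8.06 − 1.91)³/(4×1.91×8.06) = 232/61.6 = 3.77 ft.
Q = q·b = 49.7 × 4.82 = 240 cfs. P = γ·Q·ΔE/550 = 62.4 × 240 × 3.77 / 550 = 103 hp.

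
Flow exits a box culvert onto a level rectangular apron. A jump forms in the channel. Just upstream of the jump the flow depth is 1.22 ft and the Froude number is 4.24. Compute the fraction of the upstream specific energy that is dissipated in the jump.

Fr₁ = 4.24 (given).
By Bélanger, y₂/y₁ = ½[√(1 + 8Fr₁²) − 1] = ½[√144.8 − 1] = 5.52.
y₂ = 5.52 × 1.22 = 6.73 ft.
E₁ = y₁(1 + Fr₁²/2) = 1.22×(1 + 4.24²/2) = 12.2 ft. ΔE = (y₂ − y₁)³/(4y₁y₂) = 5.10 ft. ΔE/E₁ = 5.10/12.2 = 0.418.

ΔE/E₁ = 0.418 (41.8%)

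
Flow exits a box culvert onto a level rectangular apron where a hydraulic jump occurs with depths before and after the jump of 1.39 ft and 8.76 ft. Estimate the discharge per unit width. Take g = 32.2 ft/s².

For a rectangular channel the momentum equation gives q² = ½·g·y₁·y₂·(y₁ + y₂) = ½×32.2×1.39×8.76×10.2 = 1990.
q = √1990 = 44.6 ft²/s.

q = 44.6 ft²/s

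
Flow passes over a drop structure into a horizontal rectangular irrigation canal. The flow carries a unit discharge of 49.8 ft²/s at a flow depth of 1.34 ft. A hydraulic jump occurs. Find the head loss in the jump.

ΔE = 12.3 ft

V₁ = q/y₁ = 49.8/1.34 = 37.2 ft/s. Fr₁ = V₁/√(g·y₁) = 37.2/√(32.2×1.34) = 5.66.
Conjugate-depth relation: y₂/y₁ = ½[√(1 + 8Fr₁²) − 1] = ½[√257.1 − 1] = 7.52.
y₂ = 7.52 × 1.34 = 10.1 ft.
V₂ = q/y₂ = 49.8/10.1 = 4.94 ft/s. E₁ = y₁ + V₁²/2g = 22.8 ft; E₂ = y₂ + V₂²/2g = 10.5 ft. ΔE = E₁ − E₂ = 12.3 ft.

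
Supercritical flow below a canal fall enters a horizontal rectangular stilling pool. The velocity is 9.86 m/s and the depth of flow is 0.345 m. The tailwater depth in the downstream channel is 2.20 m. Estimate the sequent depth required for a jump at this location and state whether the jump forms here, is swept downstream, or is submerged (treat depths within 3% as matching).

y₂ = 2.45 m; the jump is swept downstream

Fr₁ = V₁/√(g·y₁) = 9.86/√(9.81×0.345) = 5.36.
By Bélanger, y₂/y₁ = ½[√(1 + 8Fr₁²) − 1] = ½[√230.8 − 1] = 7.10.
y₂ = 7.10 × 0.345 = 2.45 m.
Tailwater y_tw = 2.20 m: y_tw < y₂, so the jump is swept downstream.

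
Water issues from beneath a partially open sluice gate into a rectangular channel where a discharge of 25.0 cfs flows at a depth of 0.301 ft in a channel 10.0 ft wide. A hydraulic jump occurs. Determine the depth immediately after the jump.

q = Q/b = 25.0/10.0 = 2.50 ft²/s; V₁ = q/y₁ = 8.31 ft/s. Fr₁ = V₁/√(g·y₁) = 2.67.
By Bélanger, y₂/y₁ = ½[√(1 + 8Fr₁²) − 1] = ½[√57.94 − 1] = 3.31.
y₂ = 3.31 × 0.301 = 0.995 ft.

y₂ = 0.995 ft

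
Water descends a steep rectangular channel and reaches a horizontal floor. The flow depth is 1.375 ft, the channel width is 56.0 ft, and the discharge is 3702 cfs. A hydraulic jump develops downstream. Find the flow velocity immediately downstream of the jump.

V₂ = 4.941 ft/s

q = Q/b = 3702/56.0 = 66.11 ft²/s; V₁ = q/y₁ = 48.08 ft/s. Fr₁ = V₁/√(g·y₁) = 7.225.
By Bélanger, y₂/y₁ = ½[√(1 + 8Fr₁²) − 1] = ½[√418.66 − 1] = 9.731.
y₂ = 9.731 × 1.375 = 13.38 ft.
V₂ = q/y₂ = 66.11/13.38 = 4.941 ft/s.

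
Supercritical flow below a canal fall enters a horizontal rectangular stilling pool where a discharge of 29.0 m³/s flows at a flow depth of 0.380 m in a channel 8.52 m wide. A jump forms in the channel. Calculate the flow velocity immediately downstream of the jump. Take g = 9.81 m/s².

V₂ = 1.47 m/s

q = Q/b = 29.0/8.52 = 3.40 m²/s; V₁ = q/y₁ = 8.96 m/s. Fr₁ = V₁/√(g·y₁) = 4.64.
Conjugate-depth relation: y₂/y₁ = ½[√(1 + 8Fr₁²) − 1] = ½[√173.2 − 1] = 6.08.
y₂ = 6.08 × 0.380 = 2.31 m.
V₂ = q/y₂ = 3.40/2.31 = 1.47 m/s.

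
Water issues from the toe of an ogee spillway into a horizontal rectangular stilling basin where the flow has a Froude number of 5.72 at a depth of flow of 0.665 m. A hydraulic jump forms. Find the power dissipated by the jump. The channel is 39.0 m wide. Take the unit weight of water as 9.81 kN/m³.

Fr₁ = 5.72 (given).
Sequent-depth ratio: y₂/y₁ = ½[√(1 + 8Fr₁²) − 1] = ½[√262.7 − 1] = 7.60.
y₂ = 7.60 × 0.665 = 5.06 m.
Head loss: ΔE = (y₂ − y₁)³/(4y₁y₂) = (5.06 − 0.665)³/(4×0.665×5.06) = 84.7/13.5 = 6.30 m.
V₁ = Fr₁·√(g·y₁) = 5.72×√(9.81×0.665) = 14.6 m/s; q = V₁·y₁ = 9.72 m²/s. Q = q·b = 9.72 × 39.0 = 379 m³/s. P = γ·Q·ΔE = 9.81 × 379 × 6.30 = 23412 kW.

P = 23412 kW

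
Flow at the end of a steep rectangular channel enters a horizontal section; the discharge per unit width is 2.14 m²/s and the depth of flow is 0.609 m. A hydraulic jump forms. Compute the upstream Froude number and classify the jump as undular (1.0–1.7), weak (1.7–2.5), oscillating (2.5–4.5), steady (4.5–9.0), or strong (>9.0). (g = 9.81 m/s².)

Fr₁ = 1.44; undular jump

V₁ = q/y₁ = 2.14/0.609 = 3.51 m/s. Fr₁ = V₁/√(g·y₁) = 3.51/√(9.81×0.609) = 1.44.
Fr₁ = 1.44 lies in the undular range.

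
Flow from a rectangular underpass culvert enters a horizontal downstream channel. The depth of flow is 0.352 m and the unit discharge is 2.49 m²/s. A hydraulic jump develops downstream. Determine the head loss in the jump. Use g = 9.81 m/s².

V₁ = q/y₁ = 2.49/0.352 = 7.07 m/s. Fr₁ = V₁/√(g·y₁) = 7.07/√(9.81×0.352) = 3.81.
Sequent-depth ratio: y₂/y₁ = ½[√(1 + 8Fr₁²) − 1] = ½[√116.9 − 1] = 4.91.
y₂ = 4.91 × 0.352 = 1.73 m.
Head loss: ΔE = (y₂ − y₁)³/(4y₁y₂) = (1.73 − 0.352)³/(4×0.352×1.73) = 2.60/2.43 = 1.07 m.

ΔE = 1.07 m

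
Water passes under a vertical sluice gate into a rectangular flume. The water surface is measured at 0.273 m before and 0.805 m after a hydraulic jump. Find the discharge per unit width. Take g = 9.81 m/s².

For a rectangular channel the momentum equation gives q² = ½·g·y₁·y₂·(y₁ + y₂) = ½×9.81×0.273×0.805×1.08 = 1.16.
q = √1.16 = 1.08 m²/s.

q = 1.08 m²/s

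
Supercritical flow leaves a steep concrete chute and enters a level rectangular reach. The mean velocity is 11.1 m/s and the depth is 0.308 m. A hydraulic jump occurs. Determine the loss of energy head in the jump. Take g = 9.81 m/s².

Fr₁ = V₁/√(g·y₁) = 11.1/√(9.81×0.308) = 6.39.
From the momentum equation for a rectangular channel, y₂/y₁ = ½[√(1 + 8Fr₁²) − 1] = ½[√327.2 − 1] = 8.54.
y₂ = 8.54 × 0.308 = 2.63 m.
q = V₁·y₁ = 11.1 × 0.308 = 3.42 m²/s. V₂ = q/y₂ = 3.42/2.63 = 1.30 m/s. E₁ = y₁ + V₁²/2g = 6.59 m; E₂ = y₂ + V₂²/2g = 2.72 m. ΔE = E₁ − E₂ = 3.87 m.

ΔE = 3.87 m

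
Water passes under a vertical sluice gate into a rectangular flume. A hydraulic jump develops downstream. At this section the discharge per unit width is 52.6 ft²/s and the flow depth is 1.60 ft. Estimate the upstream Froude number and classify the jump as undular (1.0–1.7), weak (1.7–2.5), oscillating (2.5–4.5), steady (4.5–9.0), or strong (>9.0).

Fr₁ = 4.58; steady jump

V₁ = q/y₁ = 52.6/1.60 = 32.9 ft/s. Fr₁ = V₁/√(g·y₁) = 32.9/√(32.2×1.60) = 4.58.
Fr₁ = 4.58 lies in the steady range.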